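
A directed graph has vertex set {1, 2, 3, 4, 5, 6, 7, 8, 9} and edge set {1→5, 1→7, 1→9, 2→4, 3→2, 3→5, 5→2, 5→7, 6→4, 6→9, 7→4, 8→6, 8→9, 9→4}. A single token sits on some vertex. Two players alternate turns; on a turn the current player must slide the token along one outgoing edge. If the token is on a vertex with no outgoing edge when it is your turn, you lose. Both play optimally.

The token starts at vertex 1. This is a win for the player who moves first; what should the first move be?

Label each position W (a win for the player to move) or L (a loss). A position with no legal move is L; any other position is W exactly when some move reaches an L, and L when every move reaches a W.
Every edge goes from a vertex to one that appears earlier in the order 4, 7, 9, 2, 6, 8, 5, 3, 1, so processing vertices in that order labels each vertex after all of its successors.
4: no outgoing edge → L
7: →4(L), so W
9: →4(L), so W
2: →4(L), so W
6: →4(L), so W
8: →6(W), 9(W) — all W, so L
5: →2(W), 7(W) — all W, so L
3: →5(L), so W
1: →5(L), so W
From 1, the L positions reachable in one move are: 5.

Move to 5.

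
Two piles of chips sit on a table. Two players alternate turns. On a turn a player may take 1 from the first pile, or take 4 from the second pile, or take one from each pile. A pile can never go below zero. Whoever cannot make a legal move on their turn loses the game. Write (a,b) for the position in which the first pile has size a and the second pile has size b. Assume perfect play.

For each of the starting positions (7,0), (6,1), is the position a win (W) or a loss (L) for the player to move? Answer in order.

(7,0): W, (6,1): L

Positions with no move are L. A position that does have a move is losing for the player to move precisely when every available move leads to a winning position for the opponent. Fill in the labels:
No move ever increases a pile, so every position that can arise here has a ≤ 7 and b ≤ 1; it is enough to label the cells with 0 ≤ a ≤ 7 and 0 ≤ b ≤ 1.
Every move lowers a or b (never raises either), so fill the grid row by row in increasing a, and left to right within a row: each cell's successors are then already labelled.
      b=0  b=1
a=0:    L    L
a=1:    W    W
a=2:    L    L
a=3:    W    W
a=4:    L    L
a=5:    W    W
a=6:    L    L
a=7:    W    W
Cells with no legal move (terminal, hence L): (0,0), (0,1).
The remaining L cells, each justified by listing all of its moves:
(2,0): only reaches (1,0)(W), which is W → L
(2,1): only reaches (1,1)(W), (1,0)(W), all W → L
(4,0): only reaches (3,0)(W), which is W → L
(4,1): only reaches (3,1)(W), (3,0)(W), all W → L
(6,0): only reaches (5,0)(W), which is W → L
(6,1): only reaches (5,1)(W), (5,0)(W), all W → L
Every other cell has at least one move into one of the L cells above, so it is W.
(7,0): the move to (6,0) reaches an L cell, so W
(6,1): one of the L cells justified above, so L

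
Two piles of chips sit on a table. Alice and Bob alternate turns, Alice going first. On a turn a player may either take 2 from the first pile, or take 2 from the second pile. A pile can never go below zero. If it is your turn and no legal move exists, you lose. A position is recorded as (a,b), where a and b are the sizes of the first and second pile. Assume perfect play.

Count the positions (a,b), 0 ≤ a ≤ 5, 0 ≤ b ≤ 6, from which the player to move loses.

Classify positions by backward induction: terminal positions (no move available) are L. From any other position, the mover wins iff some move reaches an L.
Every move lowers a or b (never raises either), so fill the grid row by row in increasing a, and left to right within a row: each cell's successors are then already labelled.
      b=0  b=1  b=2  b=3  b=4  b=5  b=6
a=0:    L    L    W    W    L    L    W
a=1:    L    L    W    W    L    L    W
a=2:    W    W    L    L    W    W    L
a=3:    W    W    L    L    W    W    L
a=4:    L    L    W    W    L    L    W
a=5:    L    L    W    W    L    L    W
Cells with no legal move (terminal, hence L): (0,0), (0,1), (1,0), (1,1).
The remaining L cells, each justified by listing all of its moves:
(0,4): L (sole option (0,2)(W) is W)
(0,5): L (sole option (0,3)(W) is W)
(1,4): L (sole option (1,2)(W) is W)
(1,5): L (sole option (1,3)(W) is W)
(2,2): L (options (0,2)(W), (2,0)(W) are all W)
(2,3): L (options (0,3)(W), (2,1)(W) are all W)
(2,6): L (options (0,6)(W), (2,4)(W) are all W)
(3,2): L (options (1,2)(W), (3,0)(W) are all W)
(3,3): L (options (1,3)(W), (3,1)(W) are all W)
(3,6): L (options (1,6)(W), (3,4)(W) are all W)
(4,0): L (sole option (2,0)(W) is W)
(4,1): L (sole option (2,1)(W) is W)
(4,4): L (options (2,4)(W), (4,2)(W) are all W)
(4,5): L (options (2,5)(W), (4,3)(W) are all W)
(5,0): L (sole option (3,0)(W) is W)
(5,1): L (sole option (3,1)(W) is W)
(5,4): L (options (3,4)(W), (5,2)(W) are all W)
(5,5): L (options (3,5)(W), (5,3)(W) are all W)
Every other cell has at least one move into one of the L cells above, so it is W.
L cells per row: a=0: 4, a=1: 4, a=2: 3, a=3: 3, a=4: 4, a=5: 4; total 22.

22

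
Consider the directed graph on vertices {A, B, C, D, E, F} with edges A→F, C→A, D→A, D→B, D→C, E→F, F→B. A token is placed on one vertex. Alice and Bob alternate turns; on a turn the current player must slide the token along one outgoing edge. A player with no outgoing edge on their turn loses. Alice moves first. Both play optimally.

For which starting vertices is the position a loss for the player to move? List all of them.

Work bottom-up. With no move the player to move loses. Otherwise the position is W if at least one move leads to an L position for the opponent, and L if every move leads to a W.
Every edge goes from a vertex to one that appears earlier in the order B, F, A, E, C, D, so processing vertices in that order labels each vertex after all of its successors.
B: no outgoing edge → L
F: can move to B, which is L ⇒ W
A: the only move is to F(W), a W ⇒ L
E: the only move is to F(W), a W ⇒ L
C: can move to A, which is L ⇒ W
D: can move to A, which is L ⇒ W
Reading off the rows marked L gives the requested list; there are 3 such vertices.

A, B, E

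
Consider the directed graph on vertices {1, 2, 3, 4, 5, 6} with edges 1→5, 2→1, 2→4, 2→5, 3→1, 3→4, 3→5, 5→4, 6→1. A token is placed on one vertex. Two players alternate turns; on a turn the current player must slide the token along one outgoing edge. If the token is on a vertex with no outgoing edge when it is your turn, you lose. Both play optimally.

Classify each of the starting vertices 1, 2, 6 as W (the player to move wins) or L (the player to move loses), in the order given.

Build the W/L table. Terminal = L. A non-terminal position is W if it has a move to some L; otherwise it is L.
Every edge goes from a vertex to one that appears earlier in the order 4, 5, 1, 3, 2, 6, so processing vertices in that order labels each vertex after all of its successors.
4: no outgoing edge → L
5: can move to 4, which is L ⇒ W
1: the only move is to 5(W), a W ⇒ L
3: can move to 1, which is L ⇒ W
2: can move to 1, which is L ⇒ W
6: can move to 1, which is L ⇒ W

1: L, 2: W, 6: W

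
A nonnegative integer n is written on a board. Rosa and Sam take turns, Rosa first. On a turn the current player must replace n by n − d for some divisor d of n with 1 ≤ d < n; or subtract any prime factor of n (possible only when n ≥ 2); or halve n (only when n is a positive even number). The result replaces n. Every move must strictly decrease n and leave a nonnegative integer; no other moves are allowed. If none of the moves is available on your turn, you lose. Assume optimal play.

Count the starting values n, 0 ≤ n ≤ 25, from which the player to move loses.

Label each position W (a win for the player to move) or L (a loss). A position with no legal move is L; any other position is W exactly when some move reaches an L, and L when every move reaches a W.
n=0: no move → L
n=1: no move → L
n=2: can move to 0, which is L ⇒ W
n=3: can move to 0, which is L ⇒ W
n=4: moves to 2(W), 3(W); every one is W ⇒ L
n=5: can move to 0, which is L ⇒ W
n=6: can move to 4, which is L ⇒ W
n=7: can move to 0, which is L ⇒ W
n=8: can move to 4, which is L ⇒ W
n=9: moves to 6(W), 8(W); every one is W ⇒ L
n=10: can move to 9, which is L ⇒ W
n=11: can move to 0, which is L ⇒ W
n=12: can move to 9, which is L ⇒ W
n=13: can move to 0, which is L ⇒ W
n=14: moves to 7(W), 12(W), 13(W); every one is W ⇒ L
n=15: can move to 14, which is L ⇒ W
n=16: can move to 14, which is L ⇒ W
n=17: can move to 0, which is L ⇒ W
n=18: can move to 9, which is L ⇒ W
n=19: can move to 0, which is L ⇒ W
n=20: moves to 10(W), 15(W), 16(W), 18(W), 19(W); every one is W ⇒ L
n=21: can move to 14, which is L ⇒ W
n=22: can move to 20, which is L ⇒ W
n=23: can move to 0, which is L ⇒ W
n=24: can move to 20, which is L ⇒ W
n=25: can move to 20, which is L ⇒ W
L entries with 0 ≤ n ≤ 25: n = 0, 1, 4, 9, 14, 20; that makes 6.

6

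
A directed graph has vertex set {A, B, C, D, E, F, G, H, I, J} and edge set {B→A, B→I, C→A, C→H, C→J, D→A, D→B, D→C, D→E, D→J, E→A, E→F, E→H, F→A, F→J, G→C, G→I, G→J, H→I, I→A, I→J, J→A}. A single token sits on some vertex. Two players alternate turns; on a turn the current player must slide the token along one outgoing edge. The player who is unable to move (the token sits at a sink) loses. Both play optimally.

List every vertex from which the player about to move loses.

Build the W/L table. Terminal = L. A non-terminal position is W if it has a move to some L; otherwise it is L.
Every edge goes from a vertex to one that appears earlier in the order A, J, F, I, B, H, C, E, D, G, so processing vertices in that order labels each vertex after all of its successors.
A: no outgoing edge → L
J: →A(L), so W
F: →A(L), so W
I: →A(L), so W
B: →A(L), so W
H: →I(W) only, which is W, so L
C: →H(L), so W
E: →H(L), so W
D: →A(L), so W
G: →C(W), I(W), J(W) — all W, so L
The losing starting vertices are exactly the entries labelled L in this table (3 of them).

A, G, H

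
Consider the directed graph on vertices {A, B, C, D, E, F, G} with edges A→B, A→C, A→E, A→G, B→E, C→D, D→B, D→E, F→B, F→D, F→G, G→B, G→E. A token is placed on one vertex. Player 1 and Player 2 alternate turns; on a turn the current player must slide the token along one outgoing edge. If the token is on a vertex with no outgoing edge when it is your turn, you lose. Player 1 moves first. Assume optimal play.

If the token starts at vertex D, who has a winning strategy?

Classify positions by backward induction: terminal positions (no move available) are L. From any other position, the mover wins iff some move reaches an L.
Every edge goes from a vertex to one that appears earlier in the order E, B, G, D, C, A, F, so processing vertices in that order labels each vertex after all of its successors.
E: no outgoing edge → L
B: →E(L), so W
G: →E(L), so W
D: →E(L), so W
C: →D(W) only, which is W, so L
A: →C(L), so W
F: →D(W), G(W), B(W) — all W, so L
From D Player 1 can move to E, reaching an L position.

Player 1 wins.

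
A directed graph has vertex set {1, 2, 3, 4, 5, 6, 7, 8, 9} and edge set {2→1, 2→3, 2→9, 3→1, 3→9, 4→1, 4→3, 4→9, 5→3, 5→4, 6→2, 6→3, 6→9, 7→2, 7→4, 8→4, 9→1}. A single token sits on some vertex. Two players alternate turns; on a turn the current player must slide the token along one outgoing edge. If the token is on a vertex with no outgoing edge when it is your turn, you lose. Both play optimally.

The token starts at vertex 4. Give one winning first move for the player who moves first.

Positions with no move are L. A position that does have a move is losing for the player to move precisely when every available move leads to a winning position for the opponent. Fill in the labels:
Every edge goes from a vertex to one that appears earlier in the order 1, 9, 3, 2, 6, 4, 8, 5, 7, so processing vertices in that order labels each vertex after all of its successors.
1: no outgoing edge → L
9: reaches L-position 1 → W
3: reaches L-position 1 → W
2: reaches L-position 1 → W
6: only reaches 2(W), 3(W), 9(W), all W → L
4: reaches L-position 1 → W
8: only reaches 4(W), which is W → L
5: only reaches 4(W), 3(W), all W → L
7: only reaches 4(W), 2(W), all W → L
From 4, the L positions reachable in one move are: 1.

Move to 1.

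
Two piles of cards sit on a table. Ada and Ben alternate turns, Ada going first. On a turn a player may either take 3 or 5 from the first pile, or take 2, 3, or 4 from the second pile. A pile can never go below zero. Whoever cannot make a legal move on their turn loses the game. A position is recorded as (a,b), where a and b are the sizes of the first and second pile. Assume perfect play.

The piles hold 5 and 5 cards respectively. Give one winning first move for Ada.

Move to (5,3).

Work bottom-up. With no move the player to move loses. Otherwise the position is W if at least one move leads to an L position for the opponent, and L if every move leads to a W.
No move ever increases a pile, so every position that can arise here has a ≤ 5 and b ≤ 5; it is enough to label the cells with 0 ≤ a ≤ 5 and 0 ≤ b ≤ 5.
Every move lowers a or b (never raises either), so fill the grid row by row in increasing a, and left to right within a row: each cell's successors are then already labelled.
      b=0  b=1  b=2  b=3  b=4  b=5
a=0:    L    L    W    W    W    W
a=1:    L    L    W    W    W    W
a=2:    L    L    W    W    W    W
a=3:    W    W    L    L    W    W
a=4:    W    W    L    L    W    W
a=5:    W    W    L    L    W    W
Cells with no legal move (terminal, hence L): (0,0), (0,1), (1,0), (1,1), (2,0), (2,1).
The remaining L cells, each justified by listing all of its moves:
(3,2): moves to (0,2)(W), (3,0)(W); every one is W ⇒ L
(3,3): moves to (0,3)(W), (3,1)(W), (3,0)(W); every one is W ⇒ L
(4,2): moves to (1,2)(W), (4,0)(W); every one is W ⇒ L
(4,3): moves to (1,3)(W), (4,1)(W), (4,0)(W); every one is W ⇒ L
(5,2): moves to (2,2)(W), (0,2)(W), (5,0)(W); every one is W ⇒ L
(5,3): moves to (2,3)(W), (0,3)(W), (5,1)(W), (5,0)(W); every one is W ⇒ L
Every other cell has at least one move into one of the L cells above, so it is W.
From (5,5), the L positions reachable in one move are: (5,3), (5,2). Any move reaching one of these is winning.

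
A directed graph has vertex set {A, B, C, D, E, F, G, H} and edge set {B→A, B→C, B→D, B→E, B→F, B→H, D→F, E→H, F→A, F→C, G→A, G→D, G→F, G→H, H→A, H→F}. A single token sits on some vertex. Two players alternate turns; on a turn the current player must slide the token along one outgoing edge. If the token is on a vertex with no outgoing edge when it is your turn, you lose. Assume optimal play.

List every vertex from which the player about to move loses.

Compute win/loss labels from the base case upward. A position with no move is L. Any other position is W if it can reach an L in one move, else L.
Every edge goes from a vertex to one that appears earlier in the order C, A, F, H, D, E, G, B, so processing vertices in that order labels each vertex after all of its successors.
C: no outgoing edge → L
A: no outgoing edge → L
F: →A(L), so W
H: →A(L), so W
D: →F(W) only, which is W, so L
E: →H(W) only, which is W, so L
G: →D(L), so W
B: →E(L), so W
The losing starting vertices are exactly the entries labelled L in this table (4 of them).

A, C, D, E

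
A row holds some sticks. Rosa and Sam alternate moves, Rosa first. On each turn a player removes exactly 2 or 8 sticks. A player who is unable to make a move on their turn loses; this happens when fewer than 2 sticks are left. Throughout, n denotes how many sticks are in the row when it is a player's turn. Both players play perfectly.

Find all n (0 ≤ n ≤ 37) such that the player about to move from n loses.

Positions with no move are L. A position that does have a move is losing for the player to move precisely when every available move leads to a winning position for the opponent. Fill in the labels:
n=0: no move → L
n=1: no move → L
n=2: W (go to 0, an L position)
n=3: W (go to 1, an L position)
n=4: L (sole option 2(W) is W)
n=5: L (sole option 3(W) is W)
n=6: W (go to 4, an L position)
n=7: W (go to 5, an L position)
n=8: W (go to 0, an L position)
n=9: W (go to 1, an L position)
n=10: L (options 8(W), 2(W) are all W)
n=11: L (options 9(W), 3(W) are all W)
n=12: W (go to 10, an L position)
n=13: W (go to 11, an L position)
n=14: L (options 12(W), 6(W) are all W)
n=15: L (options 13(W), 7(W) are all W)
n=16: W (go to 14, an L position)
n=17: W (go to 15, an L position)
n=18: W (go to 10, an L position)
n=19: W (go to 11, an L position)
n=20: L (options 18(W), 12(W) are all W)
n=21: L (options 19(W), 13(W) are all W)
n=22: W (go to 20, an L position)
n=23: W (go to 21, an L position)
n=24: L (options 22(W), 16(W) are all W)
n=25: L (options 23(W), 17(W) are all W)
n=26: W (go to 24, an L position)
n=27: W (go to 25, an L position)
n=28: W (go to 20, an L position)
n=29: W (go to 21, an L position)
n=30: L (options 28(W), 22(W) are all W)
n=31: L (options 29(W), 23(W) are all W)
n=32: W (go to 30, an L position)
n=33: W (go to 31, an L position)
n=34: L (options 32(W), 26(W) are all W)
n=35: L (options 33(W), 27(W) are all W)
n=36: W (go to 34, an L position)
n=37: W (go to 35, an L position)
The losing starting values of n are exactly the entries labelled L in this table (16 of them).

0, 1, 4, 5, 10, 11, 14, 15, 20, 21, 24, 25, 30, 31, 34, 35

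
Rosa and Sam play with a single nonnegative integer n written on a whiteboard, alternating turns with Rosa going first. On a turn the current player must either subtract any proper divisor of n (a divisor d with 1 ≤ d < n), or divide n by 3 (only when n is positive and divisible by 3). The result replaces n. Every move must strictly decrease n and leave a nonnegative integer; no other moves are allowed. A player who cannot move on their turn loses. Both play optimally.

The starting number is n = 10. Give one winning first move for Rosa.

Positions with no move are L. A position that does have a move is losing for the player to move precisely when every available move leads to a winning position for the opponent. Fill in the labels:
n=0: no move → L
n=1: no move → L
n=2: can move to 1, which is L ⇒ W
n=3: can move to 1, which is L ⇒ W
n=4: moves to 2(W), 3(W); every one is W ⇒ L
n=5: can move to 4, which is L ⇒ W
n=6: can move to 4, which is L ⇒ W
n=7: the only move is to 6(W), a W ⇒ L
n=8: can move to 4, which is L ⇒ W
n=9: moves to 3(W), 6(W), 8(W); every one is W ⇒ L
n=10: can move to 9, which is L ⇒ W
From 10, the L positions reachable in one move are: 9.

Move to 9.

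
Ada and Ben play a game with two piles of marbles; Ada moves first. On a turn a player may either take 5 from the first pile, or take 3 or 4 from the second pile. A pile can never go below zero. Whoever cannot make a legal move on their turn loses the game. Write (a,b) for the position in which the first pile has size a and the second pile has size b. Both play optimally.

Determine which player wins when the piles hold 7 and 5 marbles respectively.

Ben wins.

Compute win/loss labels from the base case upward. A position with no move is L. Any other position is W if it can reach an L in one move, else L.
No move ever increases a pile, so every position that can arise here has a ≤ 7 and b ≤ 5; it is enough to label the cells with 0 ≤ a ≤ 7 and 0 ≤ b ≤ 5.
Every move lowers a or b (never raises either), so fill the grid row by row in increasing a, and left to right within a row: each cell's successors are then already labelled.
      b=0  b=1  b=2  b=3  b=4  b=5
a=0:    L    L    L    W    W    W
a=1:    L    L    L    W    W    W
a=2:    L    L    L    W    W    W
a=3:    L    L    L    W    W    W
a=4:    L    L    L    W    W    W
a=5:    W    W    W    L    L    L
a=6:    W    W    W    L    L    L
a=7:    W    W    W    L    L    L
Cells with no legal move (terminal, hence L): (0,0), (0,1), (0,2), (1,0), (1,1), (1,2), (2,0), (2,1), (2,2), (3,0), (3,1), (3,2), (4,0), (4,1), (4,2).
The remaining L cells, each justified by listing all of its moves:
(5,3): →(0,3)(W), (5,0)(W) — all W, so L
(5,4): →(0,4)(W), (5,1)(W), (5,0)(W) — all W, so L
(5,5): →(0,5)(W), (5,2)(W), (5,1)(W) — all W, so L
(6,3): →(1,3)(W), (6,0)(W) — all W, so L
(6,4): →(1,4)(W), (6,1)(W), (6,0)(W) — all W, so L
(6,5): →(1,5)(W), (6,2)(W), (6,1)(W) — all W, so L
(7,3): →(2,3)(W), (7,0)(W) — all W, so L
(7,4): →(2,4)(W), (7,1)(W), (7,0)(W) — all W, so L
(7,5): →(2,5)(W), (7,2)(W), (7,1)(W) — all W, so L
Every other cell has at least one move into one of the L cells above, so it is W.
The starting position (7,5) is L: whatever Ada does, the opponent receives a W position.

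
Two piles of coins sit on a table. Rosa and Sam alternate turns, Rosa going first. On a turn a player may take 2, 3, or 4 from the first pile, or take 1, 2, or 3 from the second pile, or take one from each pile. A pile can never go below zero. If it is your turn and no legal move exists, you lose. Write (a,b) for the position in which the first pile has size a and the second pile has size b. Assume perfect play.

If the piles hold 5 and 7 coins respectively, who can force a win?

Positions with no move are L. A position that does have a move is losing for the player to move precisely when every available move leads to a winning position for the opponent. Fill in the labels:
No move ever increases a pile, so every position that can arise here has a ≤ 5 and b ≤ 7; it is enough to label the cells with 0 ≤ a ≤ 5 and 0 ≤ b ≤ 7.
Every move lowers a or b (never raises either), so fill the grid row by row in increasing a, and left to right within a row: each cell's successors are then already labelled.
      b=0  b=1  b=2  b=3  b=4  b=5  b=6  b=7
a=0:    L    W    W    W    L    W    W    W
a=1:    L    W    W    W    L    W    W    W
a=2:    W    W    L    W    W    W    L    W
a=3:    W    L    W    W    W    L    W    W
a=4:    W    L    W    W    W    L    W    W
a=5:    W    W    W    L    W    W    W    L
Cells with no legal move (terminal, hence L): (0,0), (1,0).
The remaining L cells, each justified by listing all of its moves:
(0,4): →(0,3)(W), (0,2)(W), (0,1)(W) — all W, so L
(1,4): →(1,3)(W), (1,2)(W), (1,1)(W), (0,3)(W) — all W, so L
(2,2): →(0,2)(W), (2,1)(W), (2,0)(W), (1,1)(W) — all W, so L
(2,6): →(0,6)(W), (2,5)(W), (2,4)(W), (2,3)(W), (1,5)(W) — all W, so L
(3,1): →(1,1)(W), (0,1)(W), (3,0)(W), (2,0)(W) — all W, so L
(3,5): →(1,5)(W), (0,5)(W), (3,4)(W), (3,3)(W), (3,2)(W), (2,4)(W) — all W, so L
(4,1): →(2,1)(W), (1,1)(W), (0,1)(W), (4,0)(W), (3,0)(W) — all W, so L
(4,5): →(2,5)(W), (1,5)(W), (0,5)(W), (4,4)(W), (4,3)(W), (4,2)(W), (3,4)(W) — all W, so L
(5,3): →(3,3)(W), (2,3)(W), (1,3)(W), (5,2)(W), (5,1)(W), (5,0)(W), (4,2)(W) — all W, so L
(5,7): →(3,7)(W), (2,7)(W), (1,7)(W), (5,6)(W), (5,5)(W), (5,4)(W), (4,6)(W) — all W, so L
Every other cell has at least one move into one of the L cells above, so it is W.
Every move from (5,7) reaches a W position, so the mover loses.

Sam wins.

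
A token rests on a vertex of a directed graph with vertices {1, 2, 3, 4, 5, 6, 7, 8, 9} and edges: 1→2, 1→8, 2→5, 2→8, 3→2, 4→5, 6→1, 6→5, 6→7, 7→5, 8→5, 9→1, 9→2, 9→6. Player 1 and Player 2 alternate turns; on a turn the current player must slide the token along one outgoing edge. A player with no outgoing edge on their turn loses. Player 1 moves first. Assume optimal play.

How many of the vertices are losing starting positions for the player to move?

Build the W/L table. Terminal = L. A non-terminal position is W if it has a move to some L; otherwise it is L.
Every edge goes from a vertex to one that appears earlier in the order 5, 8, 2, 1, 7, 6, 9, 4, 3, so processing vertices in that order labels each vertex after all of its successors.
5: no outgoing edge → L
8: W (go to 5, an L position)
2: W (go to 5, an L position)
1: L (options 2(W), 8(W) are all W)
7: W (go to 5, an L position)
6: W (go to 1, an L position)
9: W (go to 1, an L position)
4: W (go to 5, an L position)
3: L (sole option 2(W) is W)
The L vertices are 1, 3, 5; that is 3 in all.

3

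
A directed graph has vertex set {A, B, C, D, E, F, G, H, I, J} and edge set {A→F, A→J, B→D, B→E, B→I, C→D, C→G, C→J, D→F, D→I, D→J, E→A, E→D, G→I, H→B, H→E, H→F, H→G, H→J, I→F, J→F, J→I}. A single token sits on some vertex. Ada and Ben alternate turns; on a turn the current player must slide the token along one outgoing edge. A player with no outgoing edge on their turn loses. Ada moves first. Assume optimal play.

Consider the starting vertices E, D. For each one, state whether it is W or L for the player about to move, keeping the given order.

E: L, D: W

Label each position W (a win for the player to move) or L (a loss). A position with no legal move is L; any other position is W exactly when some move reaches an L, and L when every move reaches a W.
Every edge goes from a vertex to one that appears earlier in the order F, I, J, D, A, E, G, B, H, C, so processing vertices in that order labels each vertex after all of its successors.
F: no outgoing edge → L
I: W (go to F, an L position)
J: W (go to F, an L position)
D: W (go to F, an L position)
A: W (go to F, an L position)
E: L (options A(W), D(W) are all W)
G: L (sole option I(W) is W)
B: W (go to E, an L position)
H: W (go to G, an L position)
C: W (go to G, an L position)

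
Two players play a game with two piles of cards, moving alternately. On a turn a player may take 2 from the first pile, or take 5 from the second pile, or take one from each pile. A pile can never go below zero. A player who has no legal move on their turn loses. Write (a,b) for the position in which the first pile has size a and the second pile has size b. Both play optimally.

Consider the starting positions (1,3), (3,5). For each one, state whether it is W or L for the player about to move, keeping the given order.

Classify positions by backward induction: terminal positions (no move available) are L. From any other position, the mover wins iff some move reaches an L.
No move ever increases a pile, so every position that can arise here has a ≤ 3 and b ≤ 5; it is enough to label the cells with 0 ≤ a ≤ 3 and 0 ≤ b ≤ 5.
Every move lowers a or b (never raises either), so fill the grid row by row in increasing a, and left to right within a row: each cell's successors are then already labelled.
      b=0  b=1  b=2  b=3  b=4  b=5
a=0:    L    L    L    L    L    W
a=1:    L    W    W    W    W    W
a=2:    W    W    W    W    W    L
a=3:    W    L    L    L    L    L
Cells with no legal move (terminal, hence L): (0,0), (0,1), (0,2), (0,3), (0,4), (1,0).
The remaining L cells, each justified by listing all of its moves:
(2,5): only reaches (0,5)(W), (2,0)(W), (1,4)(W), all W → L
(3,1): only reaches (1,1)(W), (2,0)(W), all W → L
(3,2): only reaches (1,2)(W), (2,1)(W), all W → L
(3,3): only reaches (1,3)(W), (2,2)(W), all W → L
(3,4): only reaches (1,4)(W), (2,3)(W), all W → L
(3,5): only reaches (1,5)(W), (3,0)(W), (2,4)(W), all W → L
Every other cell has at least one move into one of the L cells above, so it is W.
(1,3): the move to (0,2) reaches an L cell, so W
(3,5): one of the L cells justified above, so L

(1,3): W, (3,5): L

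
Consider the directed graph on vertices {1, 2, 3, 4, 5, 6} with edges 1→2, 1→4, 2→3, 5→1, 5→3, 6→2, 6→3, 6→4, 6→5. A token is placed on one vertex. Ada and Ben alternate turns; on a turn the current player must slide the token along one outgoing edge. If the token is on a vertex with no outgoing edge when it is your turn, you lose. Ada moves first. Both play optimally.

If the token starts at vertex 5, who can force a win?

Build the W/L table. Terminal = L. A non-terminal position is W if it has a move to some L; otherwise it is L.
Every edge goes from a vertex to one that appears earlier in the order 4, 3, 2, 1, 5, 6, so processing vertices in that order labels each vertex after all of its successors.
4: no outgoing edge → L
3: no outgoing edge → L
2: W (go to 3, an L position)
1: W (go to 4, an L position)
5: W (go to 3, an L position)
6: W (go to 3, an L position)
From 5 Ada can move to 3, reaching an L position.

Ada wins.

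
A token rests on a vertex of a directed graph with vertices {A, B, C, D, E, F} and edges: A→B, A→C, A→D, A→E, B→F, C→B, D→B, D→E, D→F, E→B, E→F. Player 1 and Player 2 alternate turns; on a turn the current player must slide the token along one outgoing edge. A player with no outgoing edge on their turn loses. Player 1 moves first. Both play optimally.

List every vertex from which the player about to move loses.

C, F

Compute win/loss labels from the base case upward. A position with no move is L. Any other position is W if it can reach an L in one move, else L.
Every edge goes from a vertex to one that appears earlier in the order F, B, C, E, D, A, so processing vertices in that order labels each vertex after all of its successors.
F: no outgoing edge → L
B: →F(L), so W
C: →B(W) only, which is W, so L
E: →F(L), so W
D: →F(L), so W
A: →C(L), so W
The losing starting vertices are exactly the entries labelled L in this table (2 of them).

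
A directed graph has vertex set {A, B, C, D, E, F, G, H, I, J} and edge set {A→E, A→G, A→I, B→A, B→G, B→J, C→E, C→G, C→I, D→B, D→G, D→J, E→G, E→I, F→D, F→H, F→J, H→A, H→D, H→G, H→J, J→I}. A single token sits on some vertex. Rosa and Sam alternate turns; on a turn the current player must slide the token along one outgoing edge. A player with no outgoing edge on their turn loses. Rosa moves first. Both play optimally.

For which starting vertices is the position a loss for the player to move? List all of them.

F, G, I

Build the W/L table. Terminal = L. A non-terminal position is W if it has a move to some L; otherwise it is L.
Every edge goes from a vertex to one that appears earlier in the order I, G, E, A, C, J, B, D, H, F, so processing vertices in that order labels each vertex after all of its successors.
I: no outgoing edge → L
G: no outgoing edge → L
E: W (go to G, an L position)
A: W (go to G, an L position)
C: W (go to G, an L position)
J: W (go to I, an L position)
B: W (go to G, an L position)
D: W (go to G, an L position)
H: W (go to G, an L position)
F: L (options H(W), D(W), J(W) are all W)
The losing starting vertices are exactly the entries labelled L in this table (3 of them).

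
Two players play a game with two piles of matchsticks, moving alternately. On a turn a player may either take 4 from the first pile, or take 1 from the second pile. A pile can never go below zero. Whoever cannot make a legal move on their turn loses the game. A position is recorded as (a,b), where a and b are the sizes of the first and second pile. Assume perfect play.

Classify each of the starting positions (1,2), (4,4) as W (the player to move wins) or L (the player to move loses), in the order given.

(1,2): L, (4,4): W

Use the standard recursion: the mover loses at a terminal position; elsewhere, the mover wins exactly when some move hands the opponent an L position.
No move ever increases a pile, so every position that can arise here has a ≤ 4 and b ≤ 4; it is enough to label the cells with 0 ≤ a ≤ 4 and 0 ≤ b ≤ 4.
Every move lowers a or b (never raises either), so fill the grid row by row in increasing a, and left to right within a row: each cell's successors are then already labelled.
      b=0  b=1  b=2  b=3  b=4
a=0:    L    W    L    W    L
a=1:    L    W    L    W    L
a=2:    L    W    L    W    L
a=3:    L    W    L    W    L
a=4:    W    L    W    L    W
Cells with no legal move (terminal, hence L): (0,0), (1,0), (2,0), (3,0).
The remaining L cells, each justified by listing all of its moves:
(0,2): only reaches (0,1)(W), which is W → L
(0,4): only reaches (0,3)(W), which is W → L
(1,2): only reaches (1,1)(W), which is W → L
(1,4): only reaches (1,3)(W), which is W → L
(2,2): only reaches (2,1)(W), which is W → L
(2,4): only reaches (2,3)(W), which is W → L
(3,2): only reaches (3,1)(W), which is W → L
(3,4): only reaches (3,3)(W), which is W → L
(4,1): only reaches (0,1)(W), (4,0)(W), all W → L
(4,3): only reaches (0,3)(W), (4,2)(W), all W → L
Every other cell has at least one move into one of the L cells above, so it is W.
(1,2): one of the L cells justified above, so L
(4,4): the move to (0,4) reaches an L cell, so W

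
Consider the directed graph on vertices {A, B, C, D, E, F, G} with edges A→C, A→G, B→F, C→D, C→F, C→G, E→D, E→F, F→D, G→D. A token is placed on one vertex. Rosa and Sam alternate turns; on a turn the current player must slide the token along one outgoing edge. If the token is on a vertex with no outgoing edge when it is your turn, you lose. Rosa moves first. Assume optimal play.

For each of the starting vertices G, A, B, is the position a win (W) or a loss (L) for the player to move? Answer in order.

Use the standard recursion: the mover loses at a terminal position; elsewhere, the mover wins exactly when some move hands the opponent an L position.
Every edge goes from a vertex to one that appears earlier in the order D, F, G, C, E, B, A, so processing vertices in that order labels each vertex after all of its successors.
D: no outgoing edge → L
F: can move to D, which is L ⇒ W
G: can move to D, which is L ⇒ W
C: can move to D, which is L ⇒ W
E: can move to D, which is L ⇒ W
B: the only move is to F(W), a W ⇒ L
A: moves to C(W), G(W); every one is W ⇒ L

G: W, A: L, B: L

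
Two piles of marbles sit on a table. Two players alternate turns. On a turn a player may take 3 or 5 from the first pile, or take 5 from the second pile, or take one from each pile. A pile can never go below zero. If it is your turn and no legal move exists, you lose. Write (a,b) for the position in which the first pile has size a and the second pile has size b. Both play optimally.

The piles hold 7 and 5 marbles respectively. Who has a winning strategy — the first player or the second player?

The first player wins.

Compute win/loss labels from the base case upward. A position with no move is L. Any other position is W if it can reach an L in one move, else L.
No move ever increases a pile, so every position that can arise here has a ≤ 7 and b ≤ 5; it is enough to label the cells with 0 ≤ a ≤ 7 and 0 ≤ b ≤ 5.
Every move lowers a or b (never raises either), so fill the grid row by row in increasing a, and left to right within a row: each cell's successors are then already labelled.
      b=0  b=1  b=2  b=3  b=4  b=5
a=0:    L    L    L    L    L    W
a=1:    L    W    W    W    W    W
a=2:    L    W    L    L    L    W
a=3:    W    W    W    W    W    W
a=4:    W    L    L    L    L    L
a=5:    W    W    W    W    W    W
a=6:    W    L    L    L    L    L
a=7:    W    W    W    W    W    W
Cells with no legal move (terminal, hence L): (0,0), (0,1), (0,2), (0,3), (0,4), (1,0), (2,0).
The remaining L cells, each justified by listing all of its moves:
(2,2): the only move is to (1,1)(W), a W ⇒ L
(2,3): the only move is to (1,2)(W), a W ⇒ L
(2,4): the only move is to (1,3)(W), a W ⇒ L
(4,1): moves to (1,1)(W), (3,0)(W); every one is W ⇒ L
(4,2): moves to (1,2)(W), (3,1)(W); every one is W ⇒ L
(4,3): moves to (1,3)(W), (3,2)(W); every one is W ⇒ L
(4,4): moves to (1,4)(W), (3,3)(W); every one is W ⇒ L
(4,5): moves to (1,5)(W), (4,0)(W), (3,4)(W); every one is W ⇒ L
(6,1): moves to (3,1)(W), (1,1)(W), (5,0)(W); every one is W ⇒ L
(6,2): moves to (3,2)(W), (1,2)(W), (5,1)(W); every one is W ⇒ L
(6,3): moves to (3,3)(W), (1,3)(W), (5,2)(W); every one is W ⇒ L
(6,4): moves to (3,4)(W), (1,4)(W), (5,3)(W); every one is W ⇒ L
(6,5): moves to (3,5)(W), (1,5)(W), (6,0)(W), (5,4)(W); every one is W ⇒ L
Every other cell has at least one move into one of the L cells above, so it is W.
From (7,5) the player to move can move to (4,5), reaching an L position.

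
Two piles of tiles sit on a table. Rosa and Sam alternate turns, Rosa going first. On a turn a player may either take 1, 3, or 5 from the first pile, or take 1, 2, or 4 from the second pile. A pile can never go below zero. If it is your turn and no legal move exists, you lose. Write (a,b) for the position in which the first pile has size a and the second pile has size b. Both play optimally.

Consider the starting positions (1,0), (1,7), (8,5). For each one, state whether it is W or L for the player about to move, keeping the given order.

Work bottom-up. With no move the player to move loses. Otherwise the position is W if at least one move leads to an L position for the opponent, and L if every move leads to a W.
No move ever increases a pile, so every position that can arise here has a ≤ 8 and b ≤ 7; it is enough to label the cells with 0 ≤ a ≤ 8 and 0 ≤ b ≤ 7.
Every move lowers a or b (never raises either), so fill the grid row by row in increasing a, and left to right within a row: each cell's successors are then already labelled.
      b=0  b=1  b=2  b=3  b=4  b=5  b=6  b=7
a=0:    L    W    W    L    W    W    L    W
a=1:    W    L    W    W    L    W    W    L
a=2:    L    W    W    L    W    W    L    W
a=3:    W    L    W    W    L    W    W    L
a=4:    L    W    W    L    W    W    L    W
a=5:    W    L    W    W    L    W    W    L
a=6:    L    W    W    L    W    W    L    W
a=7:    W    L    W    W    L    W    W    L
a=8:    L    W    W    L    W    W    L    W
Cells with no legal move (terminal, hence L): (0,0).
The remaining L cells, each justified by listing all of its moves:
(0,3): L (options (0,2)(W), (0,1)(W) are all W)
(0,6): L (options (0,5)(W), (0,4)(W), (0,2)(W) are all W)
(1,1): L (options (0,1)(W), (1,0)(W) are all W)
(1,4): L (options (0,4)(W), (1,3)(W), (1,2)(W), (1,0)(W) are all W)
(1,7): L (options (0,7)(W), (1,6)(W), (1,5)(W), (1,3)(W) are all W)
(2,0): L (sole option (1,0)(W) is W)
(2,3): L (options (1,3)(W), (2,2)(W), (2,1)(W) are all W)
(2,6): L (options (1,6)(W), (2,5)(W), (2,4)(W), (2,2)(W) are all W)
(3,1): L (options (2,1)(W), (0,1)(W), (3,0)(W) are all W)
(3,4): L (options (2,4)(W), (0,4)(W), (3,3)(W), (3,2)(W), (3,0)(W) are all W)
(3,7): L (options (2,7)(W), (0,7)(W), (3,6)(W), (3,5)(W), (3,3)(W) are all W)
(4,0): L (options (3,0)(W), (1,0)(W) are all W)
(4,3): L (options (3,3)(W), (1,3)(W), (4,2)(W), (4,1)(W) are all W)
(4,6): L (options (3,6)(W), (1,6)(W), (4,5)(W), (4,4)(W), (4,2)(W) are all W)
(5,1): L (options (4,1)(W), (2,1)(W), (0,1)(W), (5,0)(W) are all W)
(5,4): L (options (4,4)(W), (2,4)(W), (0,4)(W), (5,3)(W), (5,2)(W), (5,0)(W) are all W)
(5,7): L (options (4,7)(W), (2,7)(W), (0,7)(W), (5,6)(W), (5,5)(W), (5,3)(W) are all W)
(6,0): L (options (5,0)(W), (3,0)(W), (1,0)(W) are all W)
(6,3): L (options (5,3)(W), (3,3)(W), (1,3)(W), (6,2)(W), (6,1)(W) are all W)
(6,6): L (options (5,6)(W), (3,6)(W), (1,6)(W), (6,5)(W), (6,4)(W), (6,2)(W) are all W)
(7,1): L (options (6,1)(W), (4,1)(W), (2,1)(W), (7,0)(W) are all W)
(7,4): L (options (6,4)(W), (4,4)(W), (2,4)(W), (7,3)(W), (7,2)(W), (7,0)(W) are all W)
(7,7): L (options (6,7)(W), (4,7)(W), (2,7)(W), (7,6)(W), (7,5)(W), (7,3)(W) are all W)
(8,0): L (options (7,0)(W), (5,0)(W), (3,0)(W) are all W)
(8,3): L (options (7,3)(W), (5,3)(W), (3,3)(W), (8,2)(W), (8,1)(W) are all W)
(8,6): L (options (7,6)(W), (5,6)(W), (3,6)(W), (8,5)(W), (8,4)(W), (8,2)(W) are all W)
Every other cell has at least one move into one of the L cells above, so it is W.
(1,0): the move to (0,0) reaches an L cell, so W
(1,7): one of the L cells justified above, so L
(8,5): the move to (8,3) reaches an L cell, so W

(1,0): W, (1,7): L, (8,5): W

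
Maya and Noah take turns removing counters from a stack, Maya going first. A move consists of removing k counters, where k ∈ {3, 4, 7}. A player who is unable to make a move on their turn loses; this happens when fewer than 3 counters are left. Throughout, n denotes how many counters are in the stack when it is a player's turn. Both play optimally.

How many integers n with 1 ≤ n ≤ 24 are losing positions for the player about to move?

Use the standard recursion: the mover loses at a terminal position; elsewhere, the mover wins exactly when some move hands the opponent an L position.
n=0: no move → L
n=1: no move → L
n=2: no move → L
n=3: reaches L-position 0 → W
n=4: reaches L-position 1 → W
n=5: reaches L-position 2 → W
n=6: reaches L-position 2 → W
n=7: reaches L-position 0 → W
n=8: reaches L-position 1 → W
n=9: reaches L-position 2 → W
n=10: only reaches 7(W), 6(W), 3(W), all W → L
n=11: only reaches 8(W), 7(W), 4(W), all W → L
n=12: only reaches 9(W), 8(W), 5(W), all W → L
n=13: reaches L-position 10 → W
n=14: reaches L-position 11 → W
n=15: reaches L-position 12 → W
n=16: reaches L-position 12 → W
n=17: reaches L-position 10 → W
n=18: reaches L-position 11 → W
n=19: reaches L-position 12 → W
n=20: only reaches 17(W), 16(W), 13(W), all W → L
n=21: only reaches 18(W), 17(W), 14(W), all W → L
n=22: only reaches 19(W), 18(W), 15(W), all W → L
n=23: reaches L-position 20 → W
n=24: reaches L-position 21 → W
L entries with 1 ≤ n ≤ 24 (n=0 is outside the asked range and is not counted): n = 1, 2, 10, 11, 12, 20, 21, 22; that makes 8.

8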